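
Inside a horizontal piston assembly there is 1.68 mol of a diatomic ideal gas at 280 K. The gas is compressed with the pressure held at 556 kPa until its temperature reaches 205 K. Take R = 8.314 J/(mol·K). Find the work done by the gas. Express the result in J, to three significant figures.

W ≈ -1050 J

Isobaric: W = P ΔV = nR ΔT.
W = (1.68)(8.314)(205 − 280) = -1048 J.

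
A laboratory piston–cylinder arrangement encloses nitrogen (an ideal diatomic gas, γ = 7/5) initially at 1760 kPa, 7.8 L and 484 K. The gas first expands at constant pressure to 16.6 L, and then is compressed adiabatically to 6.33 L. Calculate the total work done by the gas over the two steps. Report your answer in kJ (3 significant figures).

Step 1 (isobaric): W = PΔV = (1760 kPa)(16.6 − 7.8 L) = 15488 J.
After step 1: P = 1760 kPa, V = 16.6 L, T = 1030 K.
Step 2 (adiabatic): W = (P₁V₁ − P₂V₂)/(γ−1) = (29216 − 42964)/0.4 = -34369 J.
W_total = 15488 − 34369 = -18881 J.

W_total ≈ -18.9 kJ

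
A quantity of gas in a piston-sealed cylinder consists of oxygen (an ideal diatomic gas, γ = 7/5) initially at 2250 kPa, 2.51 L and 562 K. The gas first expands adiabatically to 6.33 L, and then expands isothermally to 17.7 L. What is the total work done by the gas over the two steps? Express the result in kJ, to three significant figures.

Step 1 (adiabatic): W = (P₁V₁ − P₂V₂)/(γ−1) = (5647 − 3901)/0.4 = 4367 J.
After step 1: P = 616.3 kPa, V = 6.33 L, T = 388.2 K.
Step 2 (isothermal): W = P₁V₁ ln(V₂/V₁) = (3901) ln(17.7/6.33) = 4011 J.
W_total = 4367 + 4011 = 8378 J.

W_total ≈ 8.38 kJ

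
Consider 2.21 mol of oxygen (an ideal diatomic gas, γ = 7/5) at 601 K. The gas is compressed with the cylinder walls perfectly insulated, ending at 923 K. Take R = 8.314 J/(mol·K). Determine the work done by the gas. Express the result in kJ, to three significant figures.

W ≈ -14.8 kJ

Adiabatic ⇒ Q = 0, so W_by = −ΔU = nCᵥ(T₁ − T₂).
Cᵥ = 5R/2 = 20.79 J/(mol·K).
W = (2.21)(20.79)(601 − 923) = -14791 J.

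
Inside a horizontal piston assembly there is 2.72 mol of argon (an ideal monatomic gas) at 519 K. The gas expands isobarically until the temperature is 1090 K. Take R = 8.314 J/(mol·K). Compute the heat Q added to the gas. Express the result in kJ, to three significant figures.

Q ≈ 32.3 kJ

Isobaric: W = nRΔT = (2.72)(8.314)(571) = 12913 J.
ΔU = nCᵥΔT with Cᵥ = 3R/2: ΔU = (2.72)(12.47)(571) = 19369 J.
Q = ΔU + W = 19369 + 12913 = 32282 J.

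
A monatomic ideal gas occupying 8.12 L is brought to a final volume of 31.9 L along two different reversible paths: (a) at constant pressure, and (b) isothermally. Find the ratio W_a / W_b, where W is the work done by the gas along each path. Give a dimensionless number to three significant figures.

W_a / W_b ≈ 2.14

Path (a) isobaric: W = P₁(V₂ − V₁) → W_a/(P₁V₁) = 2.929.
Path (b) isothermal: W = P₁V₁ ln(V₂/V₁) → W_b/(P₁V₁) = 1.368.
W_a / W_b = 2.929 / 1.368 = 2.14.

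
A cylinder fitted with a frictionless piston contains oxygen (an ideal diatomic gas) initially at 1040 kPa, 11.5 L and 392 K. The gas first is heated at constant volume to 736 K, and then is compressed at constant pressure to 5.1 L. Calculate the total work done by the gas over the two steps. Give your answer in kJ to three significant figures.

Step 1 (isochoric): W = 0 (constant volume).
After step 1: P = 1953 kPa (V unchanged).
Step 2 (isobaric): W = PΔV = (1953 kPa)(5.1 − 11.5 L) = -12497 J.
W_total = 0 − 12497 = -12497 J.

W_total ≈ -12.5 kJ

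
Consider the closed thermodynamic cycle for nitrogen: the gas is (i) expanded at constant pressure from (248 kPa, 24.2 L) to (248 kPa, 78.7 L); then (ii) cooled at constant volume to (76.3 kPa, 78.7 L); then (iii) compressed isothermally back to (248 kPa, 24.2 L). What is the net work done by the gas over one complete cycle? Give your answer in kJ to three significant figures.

Leg (i): W = PΔV = (248)(78.7 − 24.2) = 13516 J.
Leg (ii): W = 0.
Leg (iii): W = PᵢVᵢ ln(V_f/Vᵢ) = (6005) ln(24.2/78.7) = -7081 J.
W_net = 13516 − 7081 = 6435 J.

W_net ≈ 6.43 kJ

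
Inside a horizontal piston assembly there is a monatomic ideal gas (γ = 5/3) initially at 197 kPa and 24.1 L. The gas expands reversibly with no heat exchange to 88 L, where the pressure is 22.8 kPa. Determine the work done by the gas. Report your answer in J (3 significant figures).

W ≈ 4110 J

Adiabatic: W = (P₁V₁ − P₂V₂)/(γ − 1) with γ = 5/3.
P₁V₁ = 4748 J, P₂V₂ = 2006 J.
W = (4748 − 2006) / 0.6667 = 4112 J.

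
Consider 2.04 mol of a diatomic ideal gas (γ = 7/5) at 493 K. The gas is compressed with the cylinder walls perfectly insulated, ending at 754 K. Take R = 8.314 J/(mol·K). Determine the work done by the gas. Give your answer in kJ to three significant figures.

W ≈ -11.1 kJ

Adiabatic ⇒ Q = 0, so W_by = −ΔU = nCᵥ(T₁ − T₂).
Cᵥ = 5R/2 = 20.79 J/(mol·K).
W = (2.04)(20.79)(493 − 754) = -11067 J.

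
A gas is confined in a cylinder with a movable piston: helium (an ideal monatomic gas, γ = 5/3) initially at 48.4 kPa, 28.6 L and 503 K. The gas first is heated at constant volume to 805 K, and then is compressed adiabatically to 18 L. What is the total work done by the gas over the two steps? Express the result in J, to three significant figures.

Step 1 (isochoric): W = 0 (constant volume).
After step 1: P = 77.46 kPa (V unchanged).
Step 2 (adiabatic): W = (P₁V₁ − P₂V₂)/(γ−1) = (2215 − 3016)/0.667 = -1202 J.
W_total = 0 − 1202 = -1202 J.

W_total ≈ -1200 J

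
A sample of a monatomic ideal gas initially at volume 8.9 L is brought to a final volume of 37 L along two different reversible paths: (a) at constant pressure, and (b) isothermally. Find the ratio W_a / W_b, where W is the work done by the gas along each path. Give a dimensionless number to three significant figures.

Path (a) isobaric: W = P₁(V₂ − V₁) → W_a/(P₁V₁) = 3.157.
Path (b) isothermal: W = P₁V₁ ln(V₂/V₁) → W_b/(P₁V₁) = 1.425.
W_a / W_b = 3.157 / 1.425 = 2.216.

W_a / W_b ≈ 2.22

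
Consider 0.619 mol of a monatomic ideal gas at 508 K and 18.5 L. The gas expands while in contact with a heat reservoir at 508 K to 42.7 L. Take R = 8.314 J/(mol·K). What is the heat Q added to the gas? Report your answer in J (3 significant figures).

Isothermal ⇒ ΔU = 0, so Q = W = nRT ln(V₂/V₁).
Q = (0.619)(8.314)(508) ln(42.7/18.5) = 2614 × 0.8364 = 2187 J.

Q ≈ 2190 J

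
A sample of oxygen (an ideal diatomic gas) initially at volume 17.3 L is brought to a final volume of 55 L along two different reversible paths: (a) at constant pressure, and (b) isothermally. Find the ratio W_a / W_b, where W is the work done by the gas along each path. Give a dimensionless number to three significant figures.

W_a / W_b ≈ 1.88

Path (a) isobaric: W = P₁(V₂ − V₁) → W_a/(P₁V₁) = 2.179.
Path (b) isothermal: W = P₁V₁ ln(V₂/V₁) → W_b/(P₁V₁) = 1.157.
W_a / W_b = 2.179 / 1.157 = 1.884.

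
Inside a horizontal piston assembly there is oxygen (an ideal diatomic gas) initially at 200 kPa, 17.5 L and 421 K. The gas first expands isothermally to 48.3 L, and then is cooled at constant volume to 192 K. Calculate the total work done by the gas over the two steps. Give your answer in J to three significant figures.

Step 1 (isothermal): W = P₁V₁ ln(V₂/V₁) = (3500) ln(48.3/17.5) = 3553 J.
Step 2 (isochoric): W = 0 (constant volume).
W_total = 3553 + 0 = 3553 J.

W_total ≈ 3550 J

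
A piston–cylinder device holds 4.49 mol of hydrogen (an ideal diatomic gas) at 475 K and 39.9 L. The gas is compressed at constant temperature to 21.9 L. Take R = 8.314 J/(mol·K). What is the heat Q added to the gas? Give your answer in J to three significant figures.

Isothermal ⇒ ΔU = 0, so Q = W = nRT ln(V₂/V₁).
Q = (4.49)(8.314)(475) ln(21.9/39.9) = 17732 × -0.5999 = -10637 J.

Q ≈ -10600 J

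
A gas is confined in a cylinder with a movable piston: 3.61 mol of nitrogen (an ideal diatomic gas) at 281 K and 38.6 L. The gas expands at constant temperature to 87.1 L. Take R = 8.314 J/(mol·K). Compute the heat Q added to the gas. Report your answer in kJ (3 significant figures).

Q ≈ 6.86 kJ

Isothermal ⇒ ΔU = 0, so Q = W = nRT ln(V₂/V₁).
Q = (3.61)(8.314)(281) ln(87.1/38.6) = 8434 × 0.8138 = 6863 J.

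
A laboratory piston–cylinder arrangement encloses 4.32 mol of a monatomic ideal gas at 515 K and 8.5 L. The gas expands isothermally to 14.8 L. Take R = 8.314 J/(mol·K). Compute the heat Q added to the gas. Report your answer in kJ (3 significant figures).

Q ≈ 10.3 kJ

Isothermal ⇒ ΔU = 0, so Q = W = nRT ln(V₂/V₁).
Q = (4.32)(8.314)(515) ln(14.8/8.5) = 18497 × 0.5546 = 10258 J.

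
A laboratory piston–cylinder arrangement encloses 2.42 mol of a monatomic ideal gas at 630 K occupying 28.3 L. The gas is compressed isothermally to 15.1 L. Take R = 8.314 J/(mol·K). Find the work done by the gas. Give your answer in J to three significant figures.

W ≈ -7960 J

Isothermal: W = nRT ln(V₂/V₁).
W = (2.42)(8.314)(630) × ln(15.1/28.3)
  = 12676 × -0.6282
W_by_gas = -7962 J.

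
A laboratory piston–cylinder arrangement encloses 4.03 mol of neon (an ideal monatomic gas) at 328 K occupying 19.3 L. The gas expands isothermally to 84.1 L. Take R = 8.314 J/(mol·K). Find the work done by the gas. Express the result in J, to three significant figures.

Isothermal: W = nRT ln(V₂/V₁).
W = (4.03)(8.314)(328) × ln(84.1/19.3)
  = 10990 × 1.472
W_by_gas = 16176 J.

W ≈ 16200 J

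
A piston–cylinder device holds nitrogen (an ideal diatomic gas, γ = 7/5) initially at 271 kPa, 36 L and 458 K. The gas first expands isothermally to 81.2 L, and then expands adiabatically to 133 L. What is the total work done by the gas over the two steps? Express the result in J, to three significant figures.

Step 1 (isothermal): W = P₁V₁ ln(V₂/V₁) = (9756) ln(81.2/36) = 7935 J.
After step 1: P = 120.1 kPa, V = 81.2 L, T = 458 K.
Step 2 (adiabatic): W = (P₁V₁ − P₂V₂)/(γ−1) = (9756 − 8009)/0.4 = 4369 J.
W_total = 7935 + 4369 = 12304 J.

W_total ≈ 12300 J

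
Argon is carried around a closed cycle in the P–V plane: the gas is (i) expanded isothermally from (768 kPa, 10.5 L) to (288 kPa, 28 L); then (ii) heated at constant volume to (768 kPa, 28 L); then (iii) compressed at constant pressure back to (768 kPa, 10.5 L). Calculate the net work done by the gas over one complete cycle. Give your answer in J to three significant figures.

Leg (i): W = PᵢVᵢ ln(V_f/Vᵢ) = (8064) ln(28/10.5) = 7909 J.
Leg (ii): W = 0.
Leg (iii): W = PΔV = (768)(10.5 − 28) = -13440 J.
W_net = 7909 − 13440 = -5531 J.

W_net ≈ -5530 J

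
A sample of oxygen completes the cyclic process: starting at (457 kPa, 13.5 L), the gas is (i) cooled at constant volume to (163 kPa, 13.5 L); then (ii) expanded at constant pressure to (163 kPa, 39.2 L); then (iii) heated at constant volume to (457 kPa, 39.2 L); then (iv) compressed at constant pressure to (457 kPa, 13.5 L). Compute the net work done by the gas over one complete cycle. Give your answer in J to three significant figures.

Constant-volume legs do no work.
W(ii) = (163)(39.2 − 13.5) = 4189 J; W(iv) = (457)(13.5 − 39.2) = -11745 J.
W_net = 4189 − 11745 = -7556 J (the counter-clockwise enclosed area).

W_net ≈ -7560 J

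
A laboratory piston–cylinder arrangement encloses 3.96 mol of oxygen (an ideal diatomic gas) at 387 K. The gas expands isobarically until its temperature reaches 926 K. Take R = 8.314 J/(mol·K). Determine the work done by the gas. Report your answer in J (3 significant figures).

W ≈ 17700 J

Isobaric: W = P ΔV = nR ΔT.
W = (3.96)(8.314)(926 − 387) = 17746 J.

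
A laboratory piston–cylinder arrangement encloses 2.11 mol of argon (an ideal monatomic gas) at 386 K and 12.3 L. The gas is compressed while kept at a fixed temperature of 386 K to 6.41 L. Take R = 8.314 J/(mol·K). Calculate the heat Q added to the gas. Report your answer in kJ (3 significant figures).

Q ≈ -4.41 kJ

Isothermal ⇒ ΔU = 0, so Q = W = nRT ln(V₂/V₁).
Q = (2.11)(8.314)(386) ln(6.41/12.3) = 6771 × -0.6517 = -4413 J.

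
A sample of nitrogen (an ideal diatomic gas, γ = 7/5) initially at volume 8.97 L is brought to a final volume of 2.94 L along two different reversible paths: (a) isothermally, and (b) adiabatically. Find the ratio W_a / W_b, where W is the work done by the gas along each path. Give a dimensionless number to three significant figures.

Path (a) isothermal: W = P₁V₁ ln(V₂/V₁) → W_a/(P₁V₁) = -1.115.
Path (b) adiabatic: W = P₁V₁(1 − (V₁/V₂)^(γ−1))/(γ−1) → W_b/(P₁V₁) = -1.406.
W_a / W_b = -1.115 / -1.406 = 0.7934.

W_a / W_b ≈ 0.793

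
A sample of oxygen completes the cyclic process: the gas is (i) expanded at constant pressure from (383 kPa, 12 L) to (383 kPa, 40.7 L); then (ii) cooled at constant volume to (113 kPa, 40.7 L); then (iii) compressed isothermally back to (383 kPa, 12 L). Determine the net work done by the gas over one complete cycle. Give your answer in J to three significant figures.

Leg (i): W = PΔV = (383)(40.7 − 12) = 10992 J.
Leg (ii): W = 0.
Leg (iii): W = PᵢVᵢ ln(V_f/Vᵢ) = (4599) ln(12/40.7) = -5617 J.
W_net = 10992 − 5617 = 5375 J.

W_net ≈ 5380 J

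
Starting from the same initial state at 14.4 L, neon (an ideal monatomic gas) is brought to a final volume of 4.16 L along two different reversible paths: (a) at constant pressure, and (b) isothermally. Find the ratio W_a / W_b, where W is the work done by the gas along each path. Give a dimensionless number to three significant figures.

W_a / W_b ≈ 0.573

Path (a) isobaric: W = P₁(V₂ − V₁) → W_a/(P₁V₁) = -0.7111.
Path (b) isothermal: W = P₁V₁ ln(V₂/V₁) → W_b/(P₁V₁) = -1.242.
W_a / W_b = -0.7111 / -1.242 = 0.5727.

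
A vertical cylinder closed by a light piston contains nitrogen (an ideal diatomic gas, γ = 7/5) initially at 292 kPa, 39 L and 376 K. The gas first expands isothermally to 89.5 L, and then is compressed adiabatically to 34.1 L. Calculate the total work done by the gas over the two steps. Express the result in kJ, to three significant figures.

Step 1 (isothermal): W = P₁V₁ ln(V₂/V₁) = (11388) ln(89.5/39) = 9460 J.
After step 1: P = 127.2 kPa, V = 89.5 L, T = 376 K.
Step 2 (adiabatic): W = (P₁V₁ − P₂V₂)/(γ−1) = (11388 − 16752)/0.4 = -13411 J.
W_total = 9460 − 13411 = -3951 J.

W_total ≈ -3.95 kJ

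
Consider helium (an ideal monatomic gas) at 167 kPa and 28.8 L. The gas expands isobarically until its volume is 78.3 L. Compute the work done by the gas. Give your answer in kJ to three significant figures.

W ≈ 8.27 kJ

Isobaric: W = P ΔV.
W = (167 kPa)(78.3 − 28.8 L) = (167)(49.5) = 8266 J.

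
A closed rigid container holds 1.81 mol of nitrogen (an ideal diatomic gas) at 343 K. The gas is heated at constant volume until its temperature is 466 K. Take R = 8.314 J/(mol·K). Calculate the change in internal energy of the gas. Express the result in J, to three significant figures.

ΔU ≈ 4630 J

Constant volume ⇒ W = 0, so Q = ΔU = nCᵥΔT with Cᵥ = 5R/2 = 20.79 J/(mol·K).
ΔU = (1.81)(20.79)(466 − 343) = 4627 J.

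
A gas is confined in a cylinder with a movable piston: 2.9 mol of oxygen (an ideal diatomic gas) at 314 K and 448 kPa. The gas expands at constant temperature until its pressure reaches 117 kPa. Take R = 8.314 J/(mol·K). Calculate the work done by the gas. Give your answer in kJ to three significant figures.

Isothermal process: W = nRT ln(V₂/V₁) = nRT ln(P₁/P₂).
W = (2.9)(8.314)(314) × ln(448/117)
  = 7571 × ln(3.829) = 7571 × 1.343
W_by_gas = 10165 J.

W ≈ 10.2 kJ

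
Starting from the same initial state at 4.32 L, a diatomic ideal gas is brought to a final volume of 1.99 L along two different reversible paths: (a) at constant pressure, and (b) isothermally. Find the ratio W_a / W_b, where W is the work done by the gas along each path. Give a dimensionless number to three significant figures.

Path (a) isobaric: W = P₁(V₂ − V₁) → W_a/(P₁V₁) = -0.5394.
Path (b) isothermal: W = P₁V₁ ln(V₂/V₁) → W_b/(P₁V₁) = -0.7751.
W_a / W_b = -0.5394 / -0.7751 = 0.6958.

W_a / W_b ≈ 0.696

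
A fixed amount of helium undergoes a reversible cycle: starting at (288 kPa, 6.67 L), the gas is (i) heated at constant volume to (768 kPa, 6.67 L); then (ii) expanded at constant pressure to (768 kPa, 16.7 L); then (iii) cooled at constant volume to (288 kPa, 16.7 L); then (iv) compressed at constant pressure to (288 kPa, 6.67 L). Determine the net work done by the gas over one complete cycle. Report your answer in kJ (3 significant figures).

Constant-volume legs do no work.
W(ii) = (768)(16.7 − 6.67) = 7703 J; W(iv) = (288)(6.67 − 16.7) = -2889 J.
W_net = 7703 − 2889 = 4814 J (the clockwise enclosed area).

W_net ≈ 4.81 kJ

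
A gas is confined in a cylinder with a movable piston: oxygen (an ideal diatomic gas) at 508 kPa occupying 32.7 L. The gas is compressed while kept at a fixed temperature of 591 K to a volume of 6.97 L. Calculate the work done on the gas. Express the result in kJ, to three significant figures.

Isothermal: W = nRT ln(V₂/V₁) = P₁V₁ ln(V₂/V₁).
P₁V₁ = (508 kPa)(32.7 L) = 16612 J.
W = 16612 × ln(6.97/32.7) = 16612 × -1.546
W_by_gas = -25678 J; work on gas = −W_by = 25678 J.

W ≈ 25.7 kJ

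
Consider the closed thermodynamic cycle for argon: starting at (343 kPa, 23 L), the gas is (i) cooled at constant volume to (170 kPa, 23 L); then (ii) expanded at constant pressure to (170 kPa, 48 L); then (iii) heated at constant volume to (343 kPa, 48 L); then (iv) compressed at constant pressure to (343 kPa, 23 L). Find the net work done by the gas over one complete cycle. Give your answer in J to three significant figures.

W_net ≈ -4320 J

Constant-volume legs do no work.
W(ii) = (170)(48 − 23) = 4250 J; W(iv) = (343)(23 − 48) = -8575 J.
W_net = 4250 − 8575 = -4325 J (the counter-clockwise enclosed area).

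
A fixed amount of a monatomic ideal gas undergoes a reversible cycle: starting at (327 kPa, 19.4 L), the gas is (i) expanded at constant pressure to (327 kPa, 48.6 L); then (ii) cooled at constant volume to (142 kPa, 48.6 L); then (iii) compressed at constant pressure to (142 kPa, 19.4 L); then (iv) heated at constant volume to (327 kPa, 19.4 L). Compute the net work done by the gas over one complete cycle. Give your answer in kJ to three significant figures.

W_net ≈ 5.40 kJ

Constant-volume legs do no work.
W(i) = (327)(48.6 − 19.4) = 9548 J; W(iii) = (142)(19.4 − 48.6) = -4146 J.
W_net = 9548 − 4146 = 5402 J (the clockwise enclosed area).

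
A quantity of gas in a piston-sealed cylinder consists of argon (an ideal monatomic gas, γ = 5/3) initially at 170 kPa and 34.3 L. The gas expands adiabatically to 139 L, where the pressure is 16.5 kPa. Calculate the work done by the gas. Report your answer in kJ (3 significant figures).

W ≈ 5.31 kJ

Adiabatic: W = (P₁V₁ − P₂V₂)/(γ − 1) with γ = 5/3.
P₁V₁ = 5831 J, P₂V₂ = 2294 J.
W = (5831 − 2294) / 0.6667 = 5306 J.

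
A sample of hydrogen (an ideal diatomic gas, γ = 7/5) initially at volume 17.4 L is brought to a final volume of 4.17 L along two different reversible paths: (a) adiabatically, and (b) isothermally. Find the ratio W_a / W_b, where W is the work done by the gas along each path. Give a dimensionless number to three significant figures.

Path (a) adiabatic: W = P₁V₁(1 − (V₁/V₂)^(γ−1))/(γ−1) → W_a/(P₁V₁) = -1.927.
Path (b) isothermal: W = P₁V₁ ln(V₂/V₁) → W_b/(P₁V₁) = -1.429.
W_a / W_b = -1.927 / -1.429 = 1.349.

W_a / W_b ≈ 1.35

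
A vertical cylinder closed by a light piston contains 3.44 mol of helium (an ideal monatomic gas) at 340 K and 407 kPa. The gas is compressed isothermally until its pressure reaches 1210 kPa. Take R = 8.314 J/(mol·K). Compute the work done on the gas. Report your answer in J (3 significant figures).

W ≈ 10600 J

Isothermal process: W = nRT ln(V₂/V₁) = nRT ln(P₁/P₂).
W = (3.44)(8.314)(340) × ln(407/1210)
  = 9724 × ln(0.3364) = 9724 × -1.09
W_by_gas = -10595 J; work on gas = −W_by = 10595 J.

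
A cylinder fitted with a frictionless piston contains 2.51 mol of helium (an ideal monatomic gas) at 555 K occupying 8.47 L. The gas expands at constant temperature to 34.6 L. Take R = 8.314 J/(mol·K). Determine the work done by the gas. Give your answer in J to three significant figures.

W ≈ 16300 J

Isothermal: W = nRT ln(V₂/V₁).
W = (2.51)(8.314)(555) × ln(34.6/8.47)
  = 11582 × 1.407
W_by_gas = 16299 J.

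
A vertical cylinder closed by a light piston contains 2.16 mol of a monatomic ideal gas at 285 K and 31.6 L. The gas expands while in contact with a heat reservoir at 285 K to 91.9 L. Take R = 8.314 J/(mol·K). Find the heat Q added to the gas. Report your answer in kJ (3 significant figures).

Isothermal ⇒ ΔU = 0, so Q = W = nRT ln(V₂/V₁).
Q = (2.16)(8.314)(285) ln(91.9/31.6) = 5118 × 1.068 = 5464 J.

Q ≈ 5.46 kJ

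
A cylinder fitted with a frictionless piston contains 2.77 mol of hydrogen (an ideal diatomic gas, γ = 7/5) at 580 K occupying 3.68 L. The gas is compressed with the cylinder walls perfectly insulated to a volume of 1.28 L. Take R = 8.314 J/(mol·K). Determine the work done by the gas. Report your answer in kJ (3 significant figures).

Adiabatic: TV^(γ−1) = const with γ = 7/5.
T₂ = T₁ (V₁/V₂)^(γ−1) = 580 × (3.68/1.28)^0.4 = 580 × 1.526 = 884.9 K.
W_by = nCᵥ(T₁ − T₂) = (2.77)(20.79)(580 − 884.9) = -17553 J.

W ≈ -17.6 kJ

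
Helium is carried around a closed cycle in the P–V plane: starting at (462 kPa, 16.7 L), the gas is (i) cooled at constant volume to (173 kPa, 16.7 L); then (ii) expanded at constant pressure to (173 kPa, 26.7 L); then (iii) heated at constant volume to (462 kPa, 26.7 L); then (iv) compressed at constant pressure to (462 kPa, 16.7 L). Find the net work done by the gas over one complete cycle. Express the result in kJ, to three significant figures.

W_net ≈ -2.89 kJ

Constant-volume legs do no work.
W(ii) = (173)(26.7 − 16.7) = 1730 J; W(iv) = (462)(16.7 − 26.7) = -4620 J.
W_net = 1730 − 4620 = -2890 J (the counter-clockwise enclosed area).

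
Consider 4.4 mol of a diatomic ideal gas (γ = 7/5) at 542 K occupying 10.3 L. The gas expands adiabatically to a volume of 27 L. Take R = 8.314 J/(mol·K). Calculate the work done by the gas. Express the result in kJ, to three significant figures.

Adiabatic: TV^(γ−1) = const with γ = 7/5.
T₂ = T₁ (V₁/V₂)^(γ−1) = 542 × (10.3/27)^0.4 = 542 × 0.6801 = 368.6 K.
W_by = nCᵥ(T₁ − T₂) = (4.4)(20.79)(542 − 368.6) = 15856 J.

W ≈ 15.9 kJ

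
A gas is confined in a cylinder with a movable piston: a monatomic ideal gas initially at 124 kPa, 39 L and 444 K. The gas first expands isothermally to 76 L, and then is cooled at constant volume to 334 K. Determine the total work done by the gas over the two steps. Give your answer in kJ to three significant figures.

Step 1 (isothermal): W = P₁V₁ ln(V₂/V₁) = (4836) ln(76/39) = 3226 J.
Step 2 (isochoric): W = 0 (constant volume).
W_total = 3226 + 0 = 3226 J.

W_total ≈ 3.23 kJ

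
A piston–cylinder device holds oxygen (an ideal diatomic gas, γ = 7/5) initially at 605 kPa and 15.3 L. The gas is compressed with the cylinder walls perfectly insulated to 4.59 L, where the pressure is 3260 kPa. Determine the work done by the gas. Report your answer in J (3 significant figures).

Adiabatic: W = (P₁V₁ − P₂V₂)/(γ − 1) with γ = 7/5.
P₁V₁ = 9256 J, P₂V₂ = 14963 J.
W = (9256 − 14963) / 0.4 = -14267 J.

W ≈ -14300 J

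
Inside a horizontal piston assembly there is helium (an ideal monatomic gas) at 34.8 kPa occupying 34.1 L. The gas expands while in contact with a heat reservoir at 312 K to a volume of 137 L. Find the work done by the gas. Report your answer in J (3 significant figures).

W ≈ 1650 J

Isothermal: W = nRT ln(V₂/V₁) = P₁V₁ ln(V₂/V₁).
P₁V₁ = (34.8 kPa)(34.1 L) = 1187 J.
W = 1187 × ln(137/34.1) = 1187 × 1.391
W_by_gas = 1650 J.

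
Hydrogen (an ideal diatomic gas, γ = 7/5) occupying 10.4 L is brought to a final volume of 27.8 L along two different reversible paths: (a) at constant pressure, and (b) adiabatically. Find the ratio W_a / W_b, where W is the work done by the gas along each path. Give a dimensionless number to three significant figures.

W_a / W_b ≈ 2.06

Path (a) isobaric: W = P₁(V₂ − V₁) → W_a/(P₁V₁) = 1.673.
Path (b) adiabatic: W = P₁V₁(1 − (V₁/V₂)^(γ−1))/(γ−1) → W_b/(P₁V₁) = 0.8129.
W_a / W_b = 1.673 / 0.8129 = 2.058.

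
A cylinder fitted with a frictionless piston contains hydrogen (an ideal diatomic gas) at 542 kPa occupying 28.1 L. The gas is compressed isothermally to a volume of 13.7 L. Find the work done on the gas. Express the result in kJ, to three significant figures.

W ≈ 10.9 kJ

Isothermal: W = nRT ln(V₂/V₁) = P₁V₁ ln(V₂/V₁).
P₁V₁ = (542 kPa)(28.1 L) = 15230 J.
W = 15230 × ln(13.7/28.1) = 15230 × -0.7184
W_by_gas = -10941 J; work on gas = −W_by = 10941 J.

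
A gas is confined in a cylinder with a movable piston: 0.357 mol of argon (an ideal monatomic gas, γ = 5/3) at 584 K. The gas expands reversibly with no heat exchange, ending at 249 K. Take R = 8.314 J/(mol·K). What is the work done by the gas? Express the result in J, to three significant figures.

W ≈ 1490 J

Adiabatic ⇒ Q = 0, so W_by = −ΔU = nCᵥ(T₁ − T₂).
Cᵥ = 3R/2 = 12.47 J/(mol·K).
W = (0.357)(12.47)(584 − 249) = 1491 J.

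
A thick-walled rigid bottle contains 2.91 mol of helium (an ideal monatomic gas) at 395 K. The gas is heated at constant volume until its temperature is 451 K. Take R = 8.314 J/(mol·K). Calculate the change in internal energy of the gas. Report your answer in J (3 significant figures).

Constant volume ⇒ W = 0, so Q = ΔU = nCᵥΔT with Cᵥ = 3R/2 = 12.47 J/(mol·K).
ΔU = (2.91)(12.47)(451 − 395) = 2032 J.

ΔU ≈ 2030 J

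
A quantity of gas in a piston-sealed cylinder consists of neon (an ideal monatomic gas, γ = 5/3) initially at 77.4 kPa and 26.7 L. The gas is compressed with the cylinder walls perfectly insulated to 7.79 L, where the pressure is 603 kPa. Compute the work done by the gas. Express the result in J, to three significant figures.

W ≈ -3950 J

Adiabatic: W = (P₁V₁ − P₂V₂)/(γ − 1) with γ = 5/3.
P₁V₁ = 2067 J, P₂V₂ = 4697 J.
W = (2067 − 4697) / 0.6667 = -3946 J.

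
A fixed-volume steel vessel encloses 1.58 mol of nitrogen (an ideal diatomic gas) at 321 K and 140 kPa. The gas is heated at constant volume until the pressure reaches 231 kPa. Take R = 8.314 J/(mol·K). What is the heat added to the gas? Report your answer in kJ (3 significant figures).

Q ≈ 6.85 kJ

Constant volume ⇒ W = 0, so Q = ΔU = nCᵥΔT with Cᵥ = 5R/2 = 20.79 J/(mol·K).
At constant V, T₂/T₁ = P₂/P₁ ⇒ ΔT = T₁(P₂/P₁ − 1) = 321·(231/140 − 1) = 208.6 K.
ΔU = (1.58)(20.79)(208.6) = 6852 J.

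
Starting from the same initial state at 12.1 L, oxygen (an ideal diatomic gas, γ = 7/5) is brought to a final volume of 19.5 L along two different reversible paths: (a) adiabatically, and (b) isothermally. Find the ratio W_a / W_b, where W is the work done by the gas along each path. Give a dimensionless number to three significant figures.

Path (a) adiabatic: W = P₁V₁(1 − (V₁/V₂)^(γ−1))/(γ−1) → W_a/(P₁V₁) = 0.4344.
Path (b) isothermal: W = P₁V₁ ln(V₂/V₁) → W_b/(P₁V₁) = 0.4772.
W_a / W_b = 0.4344 / 0.4772 = 0.9104.

W_a / W_b ≈ 0.910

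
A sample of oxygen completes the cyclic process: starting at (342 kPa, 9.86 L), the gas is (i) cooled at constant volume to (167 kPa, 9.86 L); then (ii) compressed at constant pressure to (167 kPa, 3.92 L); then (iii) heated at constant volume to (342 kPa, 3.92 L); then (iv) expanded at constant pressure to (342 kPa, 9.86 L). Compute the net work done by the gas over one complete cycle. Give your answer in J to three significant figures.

Constant-volume legs do no work.
W(ii) = (167)(3.92 − 9.86) = -992 J; W(iv) = (342)(9.86 − 3.92) = 2031 J.
W_net = -992 + 2031 = 1040 J (the clockwise enclosed area).

W_net ≈ 1040 J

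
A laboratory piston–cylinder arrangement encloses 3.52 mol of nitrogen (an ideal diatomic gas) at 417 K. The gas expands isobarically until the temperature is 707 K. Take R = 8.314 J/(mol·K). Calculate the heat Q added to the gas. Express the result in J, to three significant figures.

Q ≈ 29700 J

Isobaric: W = nRΔT = (3.52)(8.314)(290) = 8487 J.
ΔU = nCᵥΔT with Cᵥ = 5R/2: ΔU = (3.52)(20.79)(290) = 21217 J.
Q = ΔU + W = 21217 + 8487 = 29704 J.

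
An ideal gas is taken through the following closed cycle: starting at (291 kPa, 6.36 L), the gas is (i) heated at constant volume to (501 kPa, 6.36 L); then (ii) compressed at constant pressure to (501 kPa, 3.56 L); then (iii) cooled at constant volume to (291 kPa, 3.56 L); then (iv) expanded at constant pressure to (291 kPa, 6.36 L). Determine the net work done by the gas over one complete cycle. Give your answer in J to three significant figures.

W_net ≈ -588 J

Constant-volume legs do no work.
W(ii) = (501)(3.56 − 6.36) = -1403 J; W(iv) = (291)(6.36 − 3.56) = 814.8 J.
W_net = -1403 + 814.8 = -588 J (the counter-clockwise enclosed area).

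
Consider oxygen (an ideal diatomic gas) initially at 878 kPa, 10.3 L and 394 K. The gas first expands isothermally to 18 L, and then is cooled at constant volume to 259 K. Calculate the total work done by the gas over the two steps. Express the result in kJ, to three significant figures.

Step 1 (isothermal): W = P₁V₁ ln(V₂/V₁) = (9043) ln(18/10.3) = 5048 J.
Step 2 (isochoric): W = 0 (constant volume).
W_total = 5048 + 0 = 5048 J.

W_total ≈ 5.05 kJ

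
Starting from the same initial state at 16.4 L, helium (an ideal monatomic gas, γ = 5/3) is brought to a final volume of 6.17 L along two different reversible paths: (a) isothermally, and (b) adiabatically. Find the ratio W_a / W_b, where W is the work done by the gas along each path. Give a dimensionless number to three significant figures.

Path (a) isothermal: W = P₁V₁ ln(V₂/V₁) → W_a/(P₁V₁) = -0.9776.
Path (b) adiabatic: W = P₁V₁(1 − (V₁/V₂)^(γ−1))/(γ−1) → W_b/(P₁V₁) = -1.378.
W_a / W_b = -0.9776 / -1.378 = 0.7093.

W_a / W_b ≈ 0.709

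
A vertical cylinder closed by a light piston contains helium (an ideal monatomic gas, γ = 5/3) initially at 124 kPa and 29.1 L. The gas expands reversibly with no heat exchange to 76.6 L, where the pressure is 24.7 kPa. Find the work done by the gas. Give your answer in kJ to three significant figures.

Adiabatic: W = (P₁V₁ − P₂V₂)/(γ − 1) with γ = 5/3.
P₁V₁ = 3608 J, P₂V₂ = 1892 J.
W = (3608 − 1892) / 0.6667 = 2575 J.

W ≈ 2.57 kJ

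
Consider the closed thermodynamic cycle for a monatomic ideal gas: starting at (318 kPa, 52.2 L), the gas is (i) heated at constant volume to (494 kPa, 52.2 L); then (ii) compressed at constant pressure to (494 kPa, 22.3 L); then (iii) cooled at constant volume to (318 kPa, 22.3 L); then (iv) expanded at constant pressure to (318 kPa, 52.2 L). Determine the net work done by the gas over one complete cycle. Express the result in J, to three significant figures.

Constant-volume legs do no work.
W(ii) = (494)(22.3 − 52.2) = -14771 J; W(iv) = (318)(52.2 − 22.3) = 9508 J.
W_net = -14771 + 9508 = -5262 J (the counter-clockwise enclosed area).

W_net ≈ -5260 J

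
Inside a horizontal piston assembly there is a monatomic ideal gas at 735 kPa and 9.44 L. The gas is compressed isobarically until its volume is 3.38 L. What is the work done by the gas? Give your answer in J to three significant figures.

Isobaric: W = P ΔV.
W = (735 kPa)(3.38 − 9.44 L) = (735)(-6.06) = -4454 J.

W ≈ -4450 J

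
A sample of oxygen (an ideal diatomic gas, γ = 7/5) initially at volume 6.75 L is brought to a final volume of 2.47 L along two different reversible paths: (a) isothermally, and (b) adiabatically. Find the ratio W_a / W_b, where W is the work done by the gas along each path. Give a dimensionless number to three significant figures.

W_a / W_b ≈ 0.812

Path (a) isothermal: W = P₁V₁ ln(V₂/V₁) → W_a/(P₁V₁) = -1.005.
Path (b) adiabatic: W = P₁V₁(1 − (V₁/V₂)^(γ−1))/(γ−1) → W_b/(P₁V₁) = -1.238.
W_a / W_b = -1.005 / -1.238 = 0.8124.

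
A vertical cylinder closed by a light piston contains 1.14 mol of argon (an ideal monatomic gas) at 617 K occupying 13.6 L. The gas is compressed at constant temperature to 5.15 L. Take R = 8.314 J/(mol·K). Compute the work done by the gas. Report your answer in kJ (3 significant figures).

W ≈ -5.68 kJ

Isothermal: W = nRT ln(V₂/V₁).
W = (1.14)(8.314)(617) × ln(5.15/13.6)
  = 5848 × -0.9711
W_by_gas = -5679 J.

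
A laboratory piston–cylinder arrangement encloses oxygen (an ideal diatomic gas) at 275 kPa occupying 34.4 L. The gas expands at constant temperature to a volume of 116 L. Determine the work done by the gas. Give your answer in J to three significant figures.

Isothermal: W = nRT ln(V₂/V₁) = P₁V₁ ln(V₂/V₁).
P₁V₁ = (275 kPa)(34.4 L) = 9460 J.
W = 9460 × ln(116/34.4) = 9460 × 1.216
W_by_gas = 11499 J.

W ≈ 11500 J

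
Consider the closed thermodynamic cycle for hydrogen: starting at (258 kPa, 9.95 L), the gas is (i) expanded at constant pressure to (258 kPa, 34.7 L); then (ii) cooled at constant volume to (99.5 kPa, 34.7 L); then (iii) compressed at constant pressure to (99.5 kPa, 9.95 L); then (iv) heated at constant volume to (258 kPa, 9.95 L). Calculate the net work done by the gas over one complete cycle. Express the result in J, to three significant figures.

Constant-volume legs do no work.
W(i) = (258)(34.7 − 9.95) = 6386 J; W(iii) = (99.5)(9.95 − 34.7) = -2463 J.
W_net = 6386 − 2463 = 3923 J (the clockwise enclosed area).

W_net ≈ 3920 J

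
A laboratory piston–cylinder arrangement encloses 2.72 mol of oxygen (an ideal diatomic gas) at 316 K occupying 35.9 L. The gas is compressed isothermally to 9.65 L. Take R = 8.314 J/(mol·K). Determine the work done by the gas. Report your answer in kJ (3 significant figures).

Isothermal: W = nRT ln(V₂/V₁).
W = (2.72)(8.314)(316) × ln(9.65/35.9)
  = 7146 × -1.314
W_by_gas = -9388 J.

W ≈ -9.39 kJ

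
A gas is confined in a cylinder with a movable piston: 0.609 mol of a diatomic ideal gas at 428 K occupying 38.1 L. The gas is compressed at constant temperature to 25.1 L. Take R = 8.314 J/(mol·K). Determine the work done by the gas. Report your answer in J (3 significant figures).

Isothermal: W = nRT ln(V₂/V₁).
W = (0.609)(8.314)(428) × ln(25.1/38.1)
  = 2167 × -0.4173
W_by_gas = -904.4 J.

W ≈ -904 J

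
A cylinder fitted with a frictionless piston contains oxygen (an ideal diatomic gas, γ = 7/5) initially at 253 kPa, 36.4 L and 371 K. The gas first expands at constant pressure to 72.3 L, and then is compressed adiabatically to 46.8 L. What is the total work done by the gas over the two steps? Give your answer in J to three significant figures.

Step 1 (isobaric): W = PΔV = (253 kPa)(72.3 − 36.4 L) = 9083 J.
After step 1: P = 253 kPa, V = 72.3 L, T = 736.9 K.
Step 2 (adiabatic): W = (P₁V₁ − P₂V₂)/(γ−1) = (18292 − 21768)/0.4 = -8690 J.
W_total = 9083 − 8690 = 392.8 J.

W_total ≈ 393 J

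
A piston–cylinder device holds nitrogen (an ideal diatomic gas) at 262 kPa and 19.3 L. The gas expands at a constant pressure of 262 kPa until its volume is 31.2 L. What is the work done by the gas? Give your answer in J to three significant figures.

W ≈ 3120 J

Isobaric: W = P ΔV.
W = (262 kPa)(31.2 − 19.3 L) = (262)(11.9) = 3118 J.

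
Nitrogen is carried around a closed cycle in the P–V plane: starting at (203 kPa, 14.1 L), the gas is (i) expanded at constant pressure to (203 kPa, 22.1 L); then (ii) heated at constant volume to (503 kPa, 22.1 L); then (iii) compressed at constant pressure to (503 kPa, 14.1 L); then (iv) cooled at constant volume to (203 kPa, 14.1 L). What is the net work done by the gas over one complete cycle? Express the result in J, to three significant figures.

W_net ≈ -2400 J

Constant-volume legs do no work.
W(i) = (203)(22.1 − 14.1) = 1624 J; W(iii) = (503)(14.1 − 22.1) = -4024 J.
W_net = 1624 − 4024 = -2400 J (the counter-clockwise enclosed area).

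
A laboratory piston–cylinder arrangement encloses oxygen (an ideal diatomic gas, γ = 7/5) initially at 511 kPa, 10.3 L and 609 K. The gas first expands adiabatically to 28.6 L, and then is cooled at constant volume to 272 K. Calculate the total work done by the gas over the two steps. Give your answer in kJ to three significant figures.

W_total ≈ 4.41 kJ

Step 1 (adiabatic): W = (P₁V₁ − P₂V₂)/(γ−1) = (5263 − 3498)/0.4 = 4413 J.
Step 2 (isochoric): W = 0 (constant volume).
W_total = 4413 + 0 = 4413 J.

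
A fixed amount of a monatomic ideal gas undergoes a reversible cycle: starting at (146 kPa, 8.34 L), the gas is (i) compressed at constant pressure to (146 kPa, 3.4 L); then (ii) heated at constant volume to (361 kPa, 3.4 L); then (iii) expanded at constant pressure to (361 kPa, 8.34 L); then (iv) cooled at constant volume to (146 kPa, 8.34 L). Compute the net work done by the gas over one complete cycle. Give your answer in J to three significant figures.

W_net ≈ 1060 J

Constant-volume legs do no work.
W(i) = (146)(3.4 − 8.34) = -721.2 J; W(iii) = (361)(8.34 − 3.4) = 1783 J.
W_net = -721.2 + 1783 = 1062 J (the clockwise enclosed area).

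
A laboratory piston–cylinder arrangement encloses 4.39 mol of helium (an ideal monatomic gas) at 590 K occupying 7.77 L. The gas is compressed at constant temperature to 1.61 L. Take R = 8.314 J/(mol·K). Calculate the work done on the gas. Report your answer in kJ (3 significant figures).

W ≈ 33.9 kJ

Isothermal: W = nRT ln(V₂/V₁).
W = (4.39)(8.314)(590) × ln(1.61/7.77)
  = 21534 × -1.574
W_by_gas = -33895 J; work on gas = −W_by = 33895 J.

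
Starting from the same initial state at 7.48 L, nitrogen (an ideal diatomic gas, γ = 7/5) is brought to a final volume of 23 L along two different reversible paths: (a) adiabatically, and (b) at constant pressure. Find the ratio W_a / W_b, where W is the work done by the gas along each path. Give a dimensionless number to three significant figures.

Path (a) adiabatic: W = P₁V₁(1 − (V₁/V₂)^(γ−1))/(γ−1) → W_a/(P₁V₁) = 0.9048.
Path (b) isobaric: W = P₁(V₂ − V₁) → W_b/(P₁V₁) = 2.075.
W_a / W_b = 0.9048 / 2.075 = 0.4361.

W_a / W_b ≈ 0.436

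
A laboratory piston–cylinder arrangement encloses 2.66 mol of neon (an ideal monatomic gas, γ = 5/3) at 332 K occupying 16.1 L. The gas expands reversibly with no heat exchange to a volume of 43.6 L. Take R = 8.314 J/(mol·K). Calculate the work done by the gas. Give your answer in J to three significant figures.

W ≈ 5340 J

Adiabatic: TV^(γ−1) = const with γ = 5/3.
T₂ = T₁ (V₁/V₂)^(γ−1) = 332 × (16.1/43.6)^0.667 = 332 × 0.5147 = 170.9 K.
W_by = nCᵥ(T₁ − T₂) = (2.66)(12.47)(332 − 170.9) = 5345 J.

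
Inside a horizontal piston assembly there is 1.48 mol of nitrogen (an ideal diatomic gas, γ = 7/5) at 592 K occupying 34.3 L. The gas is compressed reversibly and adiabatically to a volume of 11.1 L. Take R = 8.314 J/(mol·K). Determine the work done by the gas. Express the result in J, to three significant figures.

W ≈ -10400 J

Adiabatic: TV^(γ−1) = const with γ = 7/5.
T₂ = T₁ (V₁/V₂)^(γ−1) = 592 × (34.3/11.1)^0.4 = 592 × 1.57 = 929.6 K.
W_by = nCᵥ(T₁ − T₂) = (1.48)(20.79)(592 − 929.6) = -10386 J.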